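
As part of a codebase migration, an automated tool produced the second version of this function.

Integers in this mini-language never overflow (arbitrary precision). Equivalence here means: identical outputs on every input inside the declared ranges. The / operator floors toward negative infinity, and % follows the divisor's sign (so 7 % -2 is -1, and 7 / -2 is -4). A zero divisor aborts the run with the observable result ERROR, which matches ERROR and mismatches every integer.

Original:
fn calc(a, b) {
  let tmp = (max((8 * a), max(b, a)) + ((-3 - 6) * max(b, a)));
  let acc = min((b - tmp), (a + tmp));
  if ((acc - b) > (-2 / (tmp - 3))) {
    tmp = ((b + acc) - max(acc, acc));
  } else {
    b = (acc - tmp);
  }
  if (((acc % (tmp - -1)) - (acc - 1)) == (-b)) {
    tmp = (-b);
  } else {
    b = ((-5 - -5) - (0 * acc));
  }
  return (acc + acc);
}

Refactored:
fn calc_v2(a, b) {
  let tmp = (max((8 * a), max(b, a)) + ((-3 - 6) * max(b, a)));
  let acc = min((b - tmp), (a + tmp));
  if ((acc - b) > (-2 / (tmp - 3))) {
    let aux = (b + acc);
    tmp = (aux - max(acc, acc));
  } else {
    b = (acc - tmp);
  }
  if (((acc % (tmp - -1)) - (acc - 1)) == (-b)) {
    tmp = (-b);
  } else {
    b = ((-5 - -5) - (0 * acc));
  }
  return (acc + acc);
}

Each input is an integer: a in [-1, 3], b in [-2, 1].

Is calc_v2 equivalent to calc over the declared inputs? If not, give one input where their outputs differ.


Changes here: statement counts differ; and local variable names differ; the full 20-point sweep finds no disagreement.
verdict: equivalent


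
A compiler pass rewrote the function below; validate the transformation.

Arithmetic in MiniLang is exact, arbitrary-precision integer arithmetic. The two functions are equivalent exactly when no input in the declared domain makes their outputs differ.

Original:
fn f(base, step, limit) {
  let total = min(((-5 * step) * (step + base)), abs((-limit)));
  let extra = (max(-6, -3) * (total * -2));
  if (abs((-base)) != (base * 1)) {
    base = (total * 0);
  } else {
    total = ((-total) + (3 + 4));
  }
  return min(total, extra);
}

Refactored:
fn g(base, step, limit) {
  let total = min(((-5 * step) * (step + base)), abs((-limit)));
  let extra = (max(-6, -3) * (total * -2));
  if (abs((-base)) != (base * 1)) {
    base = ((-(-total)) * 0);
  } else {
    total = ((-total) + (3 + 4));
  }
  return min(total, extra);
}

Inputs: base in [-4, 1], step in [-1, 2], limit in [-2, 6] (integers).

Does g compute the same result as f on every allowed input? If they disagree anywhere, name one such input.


Comparing the listings, the differences include: same computation, different form.
Tracing base=-3, step=0, limit=0: f: total becomes 0; next extra becomes 0; next (abs((-base)) != (base * 1)) evaluates to true; next base becomes 0; next final value 0 | g: total becomes 0; next extra becomes 0; next (abs((-base)) != (base * 1)) evaluates to true; next base becomes 0; next final value 0 — matching result 0.
Sweeping the whole domain (216 inputs) finds no disagreement.
verdict: equivalent


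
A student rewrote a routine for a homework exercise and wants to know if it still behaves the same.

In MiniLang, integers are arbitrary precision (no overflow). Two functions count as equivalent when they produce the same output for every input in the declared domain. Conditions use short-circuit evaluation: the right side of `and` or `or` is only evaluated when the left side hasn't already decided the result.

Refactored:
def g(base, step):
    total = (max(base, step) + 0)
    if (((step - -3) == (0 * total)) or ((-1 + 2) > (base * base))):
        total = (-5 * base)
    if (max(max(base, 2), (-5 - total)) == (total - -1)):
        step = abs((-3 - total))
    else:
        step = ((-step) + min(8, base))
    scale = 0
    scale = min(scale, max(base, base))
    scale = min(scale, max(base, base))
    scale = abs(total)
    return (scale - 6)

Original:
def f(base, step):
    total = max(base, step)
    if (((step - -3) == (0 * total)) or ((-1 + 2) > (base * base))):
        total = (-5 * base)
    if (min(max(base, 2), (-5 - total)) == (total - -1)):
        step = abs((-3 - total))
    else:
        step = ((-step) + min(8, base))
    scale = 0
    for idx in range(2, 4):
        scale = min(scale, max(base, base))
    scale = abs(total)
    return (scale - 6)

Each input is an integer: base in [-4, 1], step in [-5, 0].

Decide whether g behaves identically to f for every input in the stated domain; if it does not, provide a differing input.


The suspicious edit (`min(max(base, 2), (-5 - total))` became `max(max(base, 2), (-5 - total))`) never changes the result for any input inside the declared domain; all 36 inputs agree.
verdict: equivalent


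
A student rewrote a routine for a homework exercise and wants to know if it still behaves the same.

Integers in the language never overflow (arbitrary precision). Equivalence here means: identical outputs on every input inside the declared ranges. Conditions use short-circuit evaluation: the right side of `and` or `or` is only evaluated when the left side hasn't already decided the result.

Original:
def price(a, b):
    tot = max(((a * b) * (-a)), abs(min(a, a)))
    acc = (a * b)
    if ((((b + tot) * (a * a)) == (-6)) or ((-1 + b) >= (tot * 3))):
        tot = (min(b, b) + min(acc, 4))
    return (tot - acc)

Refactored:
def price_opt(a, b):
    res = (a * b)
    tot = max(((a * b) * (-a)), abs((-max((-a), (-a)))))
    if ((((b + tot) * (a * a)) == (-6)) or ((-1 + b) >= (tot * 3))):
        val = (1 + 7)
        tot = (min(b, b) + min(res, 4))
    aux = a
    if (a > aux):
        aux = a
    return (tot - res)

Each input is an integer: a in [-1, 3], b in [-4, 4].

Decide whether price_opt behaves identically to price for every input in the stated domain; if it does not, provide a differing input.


Reading the diff, among the changes: comparison usage differs; and statement counts differ; and local variable names differ; and min/max/abs usage differs; and constant usage differs; and branching structure differs; and arithmetic usage differs.
Tracing a=1, b=0: price: tot = 1; acc = 0; ((((b + tot) * (a * a)) == (-6)) or ((-1 + b) >= (tot * 3))) -> false; return 1 | price_opt: res = 0; tot = 1; ((((b + tot) * (a * a)) == (-6)) or ((-1 + b) >= (tot * 3))) -> false; aux = 1; (a > aux) -> false; return 1 — matching result 1.
Across all 45 domain points the two functions coincide.
verdict: equivalent


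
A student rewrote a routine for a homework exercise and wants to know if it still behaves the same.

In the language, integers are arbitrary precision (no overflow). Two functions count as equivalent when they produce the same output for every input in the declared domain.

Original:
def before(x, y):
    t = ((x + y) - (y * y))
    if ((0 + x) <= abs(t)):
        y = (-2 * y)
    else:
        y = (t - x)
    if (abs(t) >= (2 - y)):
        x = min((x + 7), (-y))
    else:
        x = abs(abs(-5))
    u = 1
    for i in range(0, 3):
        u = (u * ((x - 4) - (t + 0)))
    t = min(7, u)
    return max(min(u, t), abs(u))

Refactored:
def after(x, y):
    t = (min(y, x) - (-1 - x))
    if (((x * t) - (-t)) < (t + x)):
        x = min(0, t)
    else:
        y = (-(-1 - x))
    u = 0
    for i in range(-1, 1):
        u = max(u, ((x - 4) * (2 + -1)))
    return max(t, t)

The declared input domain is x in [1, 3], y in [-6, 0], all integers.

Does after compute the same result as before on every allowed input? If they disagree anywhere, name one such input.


Not equivalent: x=1, y=-6 separates them (15625 vs -4).
before: t := -41 | ((0 + x) <= abs(t)): true | y := 12 | (abs(t) >= (2 - y)): true | x := -12 | u := 1 | iter i=0: | u := 25 | iter i=1: | u := 625 | iter i=2: | u := 15625 | t := 7 | result 15625
after: t := -4 | (((x * t) - (-t)) < (t + x)): true | x := -4 | u := 0 | iter i=-1: | u := 0 | iter i=0: | u := 0 | result -4
verdict: not equivalent; witness: x=1, y=-6


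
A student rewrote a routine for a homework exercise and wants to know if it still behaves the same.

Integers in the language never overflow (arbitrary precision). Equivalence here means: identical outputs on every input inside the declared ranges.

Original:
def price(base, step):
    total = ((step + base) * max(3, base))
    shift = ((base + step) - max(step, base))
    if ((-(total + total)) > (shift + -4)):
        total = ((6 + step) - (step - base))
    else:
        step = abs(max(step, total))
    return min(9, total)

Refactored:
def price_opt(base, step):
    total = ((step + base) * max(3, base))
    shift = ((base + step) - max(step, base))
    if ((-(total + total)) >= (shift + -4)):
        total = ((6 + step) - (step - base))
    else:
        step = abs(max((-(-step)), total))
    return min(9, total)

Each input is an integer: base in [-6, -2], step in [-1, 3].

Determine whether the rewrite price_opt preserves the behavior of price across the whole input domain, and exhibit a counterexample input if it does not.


Take base=-2, step=3.
price: total = 3; shift = -2; ((-(total + total)) > (shift + -4)) -> false; step = 3; return 3
price_opt: total = 3; shift = -2; ((-(total + total)) >= (shift + -4)) -> true; total = 4; return 4
3 != 4, so the rewrite changes behavior.
verdict: not equivalent; witness: base=-2, step=3


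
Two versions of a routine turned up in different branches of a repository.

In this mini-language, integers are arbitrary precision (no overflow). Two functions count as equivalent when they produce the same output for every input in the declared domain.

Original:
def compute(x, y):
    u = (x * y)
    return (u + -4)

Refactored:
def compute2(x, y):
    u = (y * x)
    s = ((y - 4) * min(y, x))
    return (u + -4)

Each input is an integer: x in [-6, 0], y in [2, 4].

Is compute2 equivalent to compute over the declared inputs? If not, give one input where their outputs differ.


The suspicious-looking change has no observable effect anywhere in the declared ranges.
One worked example (x=-6, y=3) — compute: u becomes -18; next final value -22; compute2: u becomes -18; next s becomes 6; next final value -22; agreement on -22.
Checked all 21 inputs in the declared domain: the outputs agree on every one.
verdict: equivalent


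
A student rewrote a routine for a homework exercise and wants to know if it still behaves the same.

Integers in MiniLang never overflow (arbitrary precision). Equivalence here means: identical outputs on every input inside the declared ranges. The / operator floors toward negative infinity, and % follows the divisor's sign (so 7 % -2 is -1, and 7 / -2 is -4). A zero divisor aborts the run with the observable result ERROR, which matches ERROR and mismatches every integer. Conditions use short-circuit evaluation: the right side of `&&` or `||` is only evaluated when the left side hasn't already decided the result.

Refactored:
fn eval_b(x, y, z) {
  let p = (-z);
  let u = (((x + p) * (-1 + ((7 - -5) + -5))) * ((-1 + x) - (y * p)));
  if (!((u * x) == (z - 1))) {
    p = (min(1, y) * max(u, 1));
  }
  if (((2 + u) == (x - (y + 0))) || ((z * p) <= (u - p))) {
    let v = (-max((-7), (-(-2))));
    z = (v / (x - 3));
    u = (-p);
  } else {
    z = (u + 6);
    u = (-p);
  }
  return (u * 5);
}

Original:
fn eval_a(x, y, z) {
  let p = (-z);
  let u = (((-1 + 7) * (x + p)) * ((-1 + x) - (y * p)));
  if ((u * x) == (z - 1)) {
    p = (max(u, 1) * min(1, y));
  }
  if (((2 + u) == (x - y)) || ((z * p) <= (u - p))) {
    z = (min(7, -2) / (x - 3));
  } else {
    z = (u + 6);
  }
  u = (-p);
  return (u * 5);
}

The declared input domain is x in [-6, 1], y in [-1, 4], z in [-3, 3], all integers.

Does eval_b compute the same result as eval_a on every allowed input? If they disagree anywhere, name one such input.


Run the pair on x=-6, y=-1, z=-3.
eval_a: p becomes 3; next u becomes 72; next ((u * x) == (z - 1)) evaluates to false; next (((2 + u) == (x - y)) || ((z * p) <= (u - p))) evaluates to true; next z becomes 0; next u becomes -3; next final value -15
eval_b: p becomes 3; next u becomes 72; next (!((u * x) == (z - 1))) evaluates to true; next p becomes -72; next (((2 + u) == (x - (y + 0))) || ((z * p) <= (u - p))) evaluates to false; next z becomes 78; next u becomes 72; next final value 360
-15 against 360: the behavior changed.
verdict: not equivalent; witness: x=-6, y=-1, z=-3


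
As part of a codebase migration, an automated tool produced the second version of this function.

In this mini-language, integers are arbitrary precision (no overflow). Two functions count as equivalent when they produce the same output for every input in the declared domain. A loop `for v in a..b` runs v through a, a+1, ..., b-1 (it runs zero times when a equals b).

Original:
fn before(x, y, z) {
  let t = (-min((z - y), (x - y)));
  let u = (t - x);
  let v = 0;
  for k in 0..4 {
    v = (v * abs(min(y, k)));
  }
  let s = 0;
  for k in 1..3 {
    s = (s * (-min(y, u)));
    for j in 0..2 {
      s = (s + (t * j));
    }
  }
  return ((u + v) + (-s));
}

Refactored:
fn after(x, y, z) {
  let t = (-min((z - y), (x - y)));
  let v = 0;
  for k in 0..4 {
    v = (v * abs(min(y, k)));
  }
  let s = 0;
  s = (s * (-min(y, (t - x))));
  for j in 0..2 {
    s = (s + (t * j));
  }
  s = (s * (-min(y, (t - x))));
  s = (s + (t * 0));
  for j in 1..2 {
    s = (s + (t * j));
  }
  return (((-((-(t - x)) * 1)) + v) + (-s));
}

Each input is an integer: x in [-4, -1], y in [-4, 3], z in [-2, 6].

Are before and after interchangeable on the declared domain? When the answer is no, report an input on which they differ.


This is a faithful refactor — loop structure differs, plus local variable names differ, plus constant usage differs, plus arithmetic usage differs, plus min/max/abs usage differs, plus statement counts differ, but the computed results match everywhere.
As a probe, take x=-4, y=-4, z=0: before runs t=0, then u=4, then v=0, then (k=0), then v=0, then (k=1), then v=0, then (k=2), then v=0, then (k=3), then v=0, then s=0, then (k=1), then s=0, then (j=0), then s=0, then (j=1), then s=0, then (k=2), then s=0, then (j=0), then s=0, then (j=1), then s=0, then returns 4; after runs t=0, then v=0, then (k=0), then v=0, then (k=1), then v=0, then (k=2), then v=0, then (k=3), then v=0, then s=0, then s=0, then (j=0), then s=0, then (j=1), then s=0, then s=0, then s=0, then (j=1), then s=0, then returns 4; both end at 4.
Sweeping the whole domain (288 inputs) finds no disagreement.
verdict: equivalent


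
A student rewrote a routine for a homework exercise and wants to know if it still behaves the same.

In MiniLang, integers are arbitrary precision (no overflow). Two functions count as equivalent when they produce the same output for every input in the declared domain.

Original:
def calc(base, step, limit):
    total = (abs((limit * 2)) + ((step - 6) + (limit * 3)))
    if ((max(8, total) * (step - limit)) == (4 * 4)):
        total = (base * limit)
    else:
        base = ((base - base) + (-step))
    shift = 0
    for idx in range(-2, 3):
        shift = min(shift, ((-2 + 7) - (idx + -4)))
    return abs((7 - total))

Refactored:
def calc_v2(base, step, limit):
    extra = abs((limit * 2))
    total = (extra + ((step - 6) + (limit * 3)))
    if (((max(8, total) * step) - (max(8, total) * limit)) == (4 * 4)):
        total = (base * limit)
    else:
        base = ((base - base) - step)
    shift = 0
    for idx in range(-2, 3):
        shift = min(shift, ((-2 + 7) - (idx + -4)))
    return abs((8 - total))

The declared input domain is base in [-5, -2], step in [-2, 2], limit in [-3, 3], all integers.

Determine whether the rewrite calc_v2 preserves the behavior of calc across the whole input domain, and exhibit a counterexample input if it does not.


Take base=-5, step=-2, limit=-3.
calc: total = -11; ((max(8, total) * (step - limit)) == (4 * 4)) -> false; base = 2; shift = 0; [idx=-2]; shift = 0; [idx=-1]; shift = 0; [idx=0]; shift = 0; [idx=1]; shift = 0; [idx=2]; shift = 0; return 18
calc_v2: extra = 6; total = -11; (((max(8, total) * step) - (max(8, total) * limit)) == (4 * 4)) -> false; base = 2; shift = 0; [idx=-2]; shift = 0; [idx=-1]; shift = 0; [idx=0]; shift = 0; [idx=1]; shift = 0; [idx=2]; shift = 0; return 19
18 vs 19 — the two versions disagree here.
verdict: not equivalent; witness: base=-5, step=-2, limit=-3


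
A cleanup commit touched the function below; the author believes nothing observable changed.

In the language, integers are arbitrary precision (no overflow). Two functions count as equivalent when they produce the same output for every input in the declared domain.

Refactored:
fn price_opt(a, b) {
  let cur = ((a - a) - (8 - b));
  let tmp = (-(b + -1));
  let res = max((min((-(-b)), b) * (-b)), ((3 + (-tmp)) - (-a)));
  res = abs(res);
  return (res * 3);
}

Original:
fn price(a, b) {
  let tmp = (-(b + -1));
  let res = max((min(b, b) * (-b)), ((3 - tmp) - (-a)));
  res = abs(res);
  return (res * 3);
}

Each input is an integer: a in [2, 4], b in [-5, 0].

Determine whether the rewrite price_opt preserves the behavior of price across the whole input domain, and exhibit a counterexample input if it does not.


Comparing the listings, the differences include: constant usage differs, plus statement counts differ, plus local variable names differ, plus arithmetic usage differs.
As a probe, take a=3, b=-4: price runs tmp := 5 | res := 1 | res := 1 | result 3; price_opt runs cur := -12 | tmp := 5 | res := 1 | res := 1 | result 3; both end at 3.
Across all 18 domain points the two functions coincide.
verdict: equivalent


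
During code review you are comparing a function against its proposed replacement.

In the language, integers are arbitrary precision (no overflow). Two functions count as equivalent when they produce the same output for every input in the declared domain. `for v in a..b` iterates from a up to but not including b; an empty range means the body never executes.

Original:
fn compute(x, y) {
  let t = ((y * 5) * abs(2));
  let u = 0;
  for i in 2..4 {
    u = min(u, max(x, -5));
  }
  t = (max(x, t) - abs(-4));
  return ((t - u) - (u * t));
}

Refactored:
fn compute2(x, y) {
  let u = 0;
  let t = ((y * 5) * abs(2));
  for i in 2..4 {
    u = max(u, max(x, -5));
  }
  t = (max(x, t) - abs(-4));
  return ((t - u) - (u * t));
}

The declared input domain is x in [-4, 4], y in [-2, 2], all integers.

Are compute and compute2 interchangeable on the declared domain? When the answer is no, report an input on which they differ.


Try x=-4, y=-2.
compute: t=-20, then u=0, then (i=2), then u=-4, then (i=3), then u=-4, then t=-8, then returns -36
compute2: u=0, then t=-20, then (i=2), then u=0, then (i=3), then u=0, then t=-8, then returns -8
-36 and -8 differ, so these are not the same function on this domain.
verdict: not equivalent; witness: x=-4, y=-2


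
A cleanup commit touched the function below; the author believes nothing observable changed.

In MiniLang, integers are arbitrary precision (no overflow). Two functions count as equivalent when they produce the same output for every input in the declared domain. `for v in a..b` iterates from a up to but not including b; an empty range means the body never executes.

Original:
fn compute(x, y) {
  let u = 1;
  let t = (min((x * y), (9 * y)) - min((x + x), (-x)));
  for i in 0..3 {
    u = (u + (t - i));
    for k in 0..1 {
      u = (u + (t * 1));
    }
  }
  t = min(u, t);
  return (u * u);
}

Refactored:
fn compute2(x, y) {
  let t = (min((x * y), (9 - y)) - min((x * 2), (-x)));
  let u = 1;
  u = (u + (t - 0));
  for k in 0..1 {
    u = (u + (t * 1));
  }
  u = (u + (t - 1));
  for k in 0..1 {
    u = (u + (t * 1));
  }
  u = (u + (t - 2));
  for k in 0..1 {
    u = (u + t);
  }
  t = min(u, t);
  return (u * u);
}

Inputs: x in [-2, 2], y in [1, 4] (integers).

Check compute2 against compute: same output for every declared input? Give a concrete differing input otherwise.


Consider the input x=2, y=4.
compute: u := 1 | t := 10 | iter i=0: | u := 11 | iter k=0: | u := 21 | iter i=1: | u := 30 | iter k=0: | u := 40 | iter i=2: | u := 48 | iter k=0: | u := 58 | t := 10 | result 3364
compute2: t := 7 | u := 1 | u := 8 | iter k=0: | u := 15 | u := 21 | iter k=0: | u := 28 | u := 33 | iter k=0: | u := 40 | t := 7 | result 1600
3364 != 1600, so the rewrite changes behavior.
verdict: not equivalent; witness: x=2, y=4


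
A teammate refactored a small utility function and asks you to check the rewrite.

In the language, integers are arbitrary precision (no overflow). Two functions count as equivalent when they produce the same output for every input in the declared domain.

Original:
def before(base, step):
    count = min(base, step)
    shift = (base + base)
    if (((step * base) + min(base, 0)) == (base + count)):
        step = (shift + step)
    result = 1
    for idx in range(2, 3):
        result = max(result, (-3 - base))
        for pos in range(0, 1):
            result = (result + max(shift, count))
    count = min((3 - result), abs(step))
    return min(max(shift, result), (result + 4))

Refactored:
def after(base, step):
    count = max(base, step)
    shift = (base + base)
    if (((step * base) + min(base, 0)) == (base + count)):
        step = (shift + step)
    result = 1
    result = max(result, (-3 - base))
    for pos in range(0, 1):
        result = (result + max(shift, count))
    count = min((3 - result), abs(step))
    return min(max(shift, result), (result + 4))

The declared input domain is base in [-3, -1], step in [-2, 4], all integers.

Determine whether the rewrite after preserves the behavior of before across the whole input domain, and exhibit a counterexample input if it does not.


Not equivalent: base=-3, step=-2 separates them (-2 vs -1).
before: count = -3; shift = -6; (((step * base) + min(base, 0)) == (base + count)) -> false; result = 1; [idx=2]; result = 1; [pos=0]; result = -2; count = 2; return -2
after: count = -2; shift = -6; (((step * base) + min(base, 0)) == (base + count)) -> false; result = 1; result = 1; [pos=0]; result = -1; count = 2; return -1
verdict: not equivalent; witness: base=-3, step=-2


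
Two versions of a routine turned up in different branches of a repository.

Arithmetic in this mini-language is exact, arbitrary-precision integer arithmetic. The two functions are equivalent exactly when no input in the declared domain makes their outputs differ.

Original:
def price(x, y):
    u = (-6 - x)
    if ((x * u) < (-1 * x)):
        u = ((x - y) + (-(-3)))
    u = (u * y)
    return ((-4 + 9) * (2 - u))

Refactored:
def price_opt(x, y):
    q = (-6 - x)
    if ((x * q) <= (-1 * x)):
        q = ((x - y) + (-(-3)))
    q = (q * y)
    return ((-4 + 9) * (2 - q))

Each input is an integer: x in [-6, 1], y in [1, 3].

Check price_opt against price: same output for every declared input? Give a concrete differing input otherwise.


At x=-5, y=1: price gives 15, price_opt gives 25.
verdict: not equivalent; witness: x=-5, y=1


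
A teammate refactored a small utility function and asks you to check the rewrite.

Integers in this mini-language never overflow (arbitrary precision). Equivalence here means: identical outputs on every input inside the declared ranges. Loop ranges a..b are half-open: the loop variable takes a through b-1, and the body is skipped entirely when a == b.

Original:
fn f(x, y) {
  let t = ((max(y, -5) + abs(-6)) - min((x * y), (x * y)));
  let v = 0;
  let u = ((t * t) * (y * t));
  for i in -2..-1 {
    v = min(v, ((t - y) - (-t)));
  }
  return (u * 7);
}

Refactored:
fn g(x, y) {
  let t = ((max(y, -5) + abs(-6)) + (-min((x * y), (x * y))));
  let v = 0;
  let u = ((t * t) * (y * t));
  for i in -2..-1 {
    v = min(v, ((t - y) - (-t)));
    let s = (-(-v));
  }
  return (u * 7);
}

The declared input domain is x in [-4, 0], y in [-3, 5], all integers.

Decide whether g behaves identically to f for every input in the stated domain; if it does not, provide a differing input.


This is a faithful refactor — arithmetic usage differs; and local variable names differ; and statement counts differ, but the computed results match everywhere.
One worked example (x=-1, y=0) — f: t := 6 | v := 0 | u := 0 | iter i=-2: | v := 0 | result 0; g: t := 6 | v := 0 | u := 0 | iter i=-2: | v := 0 | s := 0 | result 0; agreement on 0.
Sweeping the whole domain (45 inputs) finds no disagreement.
verdict: equivalent


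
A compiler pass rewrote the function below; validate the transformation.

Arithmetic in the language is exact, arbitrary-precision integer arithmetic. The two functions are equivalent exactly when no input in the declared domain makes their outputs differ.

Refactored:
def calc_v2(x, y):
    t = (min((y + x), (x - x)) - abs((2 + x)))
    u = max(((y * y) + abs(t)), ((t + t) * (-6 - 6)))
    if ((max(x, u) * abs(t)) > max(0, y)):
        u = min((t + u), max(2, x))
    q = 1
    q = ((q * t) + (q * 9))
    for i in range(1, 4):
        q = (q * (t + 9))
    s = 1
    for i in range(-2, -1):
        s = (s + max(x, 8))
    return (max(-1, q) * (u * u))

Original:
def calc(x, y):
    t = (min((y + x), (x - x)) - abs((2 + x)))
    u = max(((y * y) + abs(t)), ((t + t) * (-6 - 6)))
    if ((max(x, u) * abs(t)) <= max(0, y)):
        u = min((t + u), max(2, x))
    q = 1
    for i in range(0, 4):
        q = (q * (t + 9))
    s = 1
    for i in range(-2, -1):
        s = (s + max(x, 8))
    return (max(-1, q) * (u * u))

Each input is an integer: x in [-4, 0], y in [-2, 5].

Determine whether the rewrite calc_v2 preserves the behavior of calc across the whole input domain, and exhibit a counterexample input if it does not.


Try x=-4, y=-2.
calc: t=-8, then u=192, then ((max(x, u) * abs(t)) <= max(0, y)) is false, then q=1, then (i=0), then q=1, then (i=1), then q=1, then (i=2), then q=1, then (i=3), then q=1, then s=1, then (i=-2), then s=9, then returns 36864
calc_v2: t=-8, then u=192, then ((max(x, u) * abs(t)) > max(0, y)) is true, then u=2, then q=1, then q=1, then (i=1), then q=1, then (i=2), then q=1, then (i=3), then q=1, then s=1, then (i=-2), then s=9, then returns 4
36864 against 4: the behavior changed.
verdict: not equivalent; witness: x=-4, y=-2


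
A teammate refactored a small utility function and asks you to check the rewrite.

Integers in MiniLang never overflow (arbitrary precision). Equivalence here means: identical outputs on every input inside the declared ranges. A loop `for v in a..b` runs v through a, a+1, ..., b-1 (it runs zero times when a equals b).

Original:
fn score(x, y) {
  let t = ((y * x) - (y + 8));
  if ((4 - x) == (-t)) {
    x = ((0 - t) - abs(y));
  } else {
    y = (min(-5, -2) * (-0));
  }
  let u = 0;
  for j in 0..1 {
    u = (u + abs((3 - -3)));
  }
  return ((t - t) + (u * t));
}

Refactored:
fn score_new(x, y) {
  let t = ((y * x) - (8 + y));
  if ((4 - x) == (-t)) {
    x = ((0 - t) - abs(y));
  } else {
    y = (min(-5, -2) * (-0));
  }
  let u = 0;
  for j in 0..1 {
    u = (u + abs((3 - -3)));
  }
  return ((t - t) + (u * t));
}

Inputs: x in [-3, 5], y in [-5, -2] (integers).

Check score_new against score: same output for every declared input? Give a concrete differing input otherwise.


Equivalent — the differences include same computation, different form, yet no declared input distinguishes the two.
As a probe, take x=1, y=-5: score runs t = -8; ((4 - x) == (-t)) -> false; y = 0; u = 0; [j=0]; u = 6; return -48; score_new runs t = -8; ((4 - x) == (-t)) -> false; y = 0; u = 0; [j=0]; u = 6; return -48; both end at -48.
Checked all 36 inputs in the declared domain: the outputs agree on every one.
verdict: equivalent


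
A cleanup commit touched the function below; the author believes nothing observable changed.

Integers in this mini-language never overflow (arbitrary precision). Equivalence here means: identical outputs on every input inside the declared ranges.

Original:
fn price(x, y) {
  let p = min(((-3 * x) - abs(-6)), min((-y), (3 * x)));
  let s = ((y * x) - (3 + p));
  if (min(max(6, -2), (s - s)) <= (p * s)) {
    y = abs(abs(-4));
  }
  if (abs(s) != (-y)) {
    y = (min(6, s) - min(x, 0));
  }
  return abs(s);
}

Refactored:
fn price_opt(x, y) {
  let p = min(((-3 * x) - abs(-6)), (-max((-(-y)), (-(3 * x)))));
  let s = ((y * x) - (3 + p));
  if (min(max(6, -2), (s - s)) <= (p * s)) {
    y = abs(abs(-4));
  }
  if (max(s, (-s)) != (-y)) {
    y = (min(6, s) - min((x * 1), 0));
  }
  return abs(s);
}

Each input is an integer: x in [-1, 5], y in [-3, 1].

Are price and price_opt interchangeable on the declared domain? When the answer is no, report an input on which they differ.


This is a faithful refactor — arithmetic usage differs; also constant usage differs; also min/max/abs usage differs, but the computed results match everywhere.
Tracing x=1, y=-2: price: p := -9 | s := 4 | (min(max(6, -2), (s - s)) <= (p * s)): false | (abs(s) != (-y)): true | y := 4 | result 4 | price_opt: p := -9 | s := 4 | (min(max(6, -2), (s - s)) <= (p * s)): false | (max(s, (-s)) != (-y)): true | y := 4 | result 4 — matching result 4.
An exhaustive pass over the 35 declared inputs shows identical outputs.
verdict: equivalent


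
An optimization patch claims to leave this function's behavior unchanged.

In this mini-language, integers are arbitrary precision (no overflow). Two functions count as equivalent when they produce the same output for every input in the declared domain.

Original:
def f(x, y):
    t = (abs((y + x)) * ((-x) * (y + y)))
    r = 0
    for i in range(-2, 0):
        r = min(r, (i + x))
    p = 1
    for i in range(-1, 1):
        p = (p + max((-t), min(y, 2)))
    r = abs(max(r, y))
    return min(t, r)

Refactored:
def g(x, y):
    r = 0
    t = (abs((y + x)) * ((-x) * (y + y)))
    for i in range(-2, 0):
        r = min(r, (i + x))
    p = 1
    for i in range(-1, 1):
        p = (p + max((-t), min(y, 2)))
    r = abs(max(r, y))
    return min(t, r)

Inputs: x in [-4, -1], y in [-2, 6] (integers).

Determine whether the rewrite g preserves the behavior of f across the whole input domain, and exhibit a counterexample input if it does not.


Comparing the listings, the differences include: same computation, different form.
Tracing x=-4, y=-1: f: t becomes -40; next r becomes 0; next at i=-2:; next r becomes -6; next at i=-1:; next r becomes -6; next p becomes 1; next at i=-1:; next p becomes 41; next at i=0:; next p becomes 81; next r becomes 1; next final value -40 | g: r becomes 0; next t becomes -40; next at i=-2:; next r becomes -6; next at i=-1:; next r becomes -6; next p becomes 1; next at i=-1:; next p becomes 41; next at i=0:; next p becomes 81; next r becomes 1; next final value -40 — matching result -40.
Every one of the 36 inputs gives matching results.
verdict: equivalent


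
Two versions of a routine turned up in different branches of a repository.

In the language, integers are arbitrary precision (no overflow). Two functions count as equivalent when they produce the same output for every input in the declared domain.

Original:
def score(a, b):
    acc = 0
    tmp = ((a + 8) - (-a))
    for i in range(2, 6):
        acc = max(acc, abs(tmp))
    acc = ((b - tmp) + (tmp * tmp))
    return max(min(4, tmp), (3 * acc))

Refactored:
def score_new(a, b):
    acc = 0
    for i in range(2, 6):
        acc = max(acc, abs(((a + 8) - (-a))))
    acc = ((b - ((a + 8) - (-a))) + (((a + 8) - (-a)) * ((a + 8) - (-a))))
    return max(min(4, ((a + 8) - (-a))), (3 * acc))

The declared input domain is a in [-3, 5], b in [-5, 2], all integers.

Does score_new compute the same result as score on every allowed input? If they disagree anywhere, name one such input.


Although arithmetic usage differs; and constant usage differs; and local variable names differ; and statement counts differ, 72/72 inputs agree.
verdict: equivalent


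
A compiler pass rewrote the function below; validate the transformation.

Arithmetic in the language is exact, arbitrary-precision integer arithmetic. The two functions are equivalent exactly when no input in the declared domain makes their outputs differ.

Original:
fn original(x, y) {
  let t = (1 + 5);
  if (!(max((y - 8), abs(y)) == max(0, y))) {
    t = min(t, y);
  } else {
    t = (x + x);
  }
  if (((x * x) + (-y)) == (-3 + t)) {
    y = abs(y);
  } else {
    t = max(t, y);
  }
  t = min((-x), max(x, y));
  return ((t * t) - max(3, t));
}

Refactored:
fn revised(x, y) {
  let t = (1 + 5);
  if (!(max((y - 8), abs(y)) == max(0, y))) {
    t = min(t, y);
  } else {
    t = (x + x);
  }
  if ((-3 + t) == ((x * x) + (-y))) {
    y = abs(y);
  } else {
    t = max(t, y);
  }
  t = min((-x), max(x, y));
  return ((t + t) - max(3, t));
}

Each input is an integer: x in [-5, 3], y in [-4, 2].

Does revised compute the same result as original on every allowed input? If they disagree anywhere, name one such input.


These are not equivalent — on x=-5, y=-4 the outputs split (13 vs -11).
original: t=6, then (!(max((y - 8), abs(y)) == max(0, y))) is true, then t=-4, then (((x * x) + (-y)) == (-3 + t)) is false, then t=-4, then t=-4, then returns 13
revised: t=6, then (!(max((y - 8), abs(y)) == max(0, y))) is true, then t=-4, then ((-3 + t) == ((x * x) + (-y))) is false, then t=-4, then t=-4, then returns -11
verdict: not equivalent; witness: x=-5, y=-4


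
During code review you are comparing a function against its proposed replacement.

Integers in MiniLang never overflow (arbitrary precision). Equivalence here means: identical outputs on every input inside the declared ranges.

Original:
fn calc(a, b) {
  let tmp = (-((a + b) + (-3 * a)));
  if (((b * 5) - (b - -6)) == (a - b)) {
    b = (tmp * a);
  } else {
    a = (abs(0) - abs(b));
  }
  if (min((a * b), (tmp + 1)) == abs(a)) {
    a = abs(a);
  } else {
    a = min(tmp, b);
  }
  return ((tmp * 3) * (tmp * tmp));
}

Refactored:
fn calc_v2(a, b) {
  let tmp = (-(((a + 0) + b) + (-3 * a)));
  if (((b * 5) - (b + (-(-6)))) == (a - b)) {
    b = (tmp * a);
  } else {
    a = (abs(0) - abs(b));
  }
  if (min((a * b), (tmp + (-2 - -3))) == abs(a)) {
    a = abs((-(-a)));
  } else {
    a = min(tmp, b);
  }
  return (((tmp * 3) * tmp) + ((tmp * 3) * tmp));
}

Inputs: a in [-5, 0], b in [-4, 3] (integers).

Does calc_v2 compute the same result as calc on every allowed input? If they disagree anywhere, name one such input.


Run the pair on a=-5, b=-4.
calc: tmp := -6 | (((b * 5) - (b - -6)) == (a - b)): false | a := -4 | (min((a * b), (tmp + 1)) == abs(a)): false | a := -6 | result -648
calc_v2: tmp := -6 | (((b * 5) - (b + (-(-6)))) == (a - b)): false | a := -4 | (min((a * b), (tmp + (-2 - -3))) == abs(a)): false | a := -6 | result 216
-648 against 216: the behavior changed.
verdict: not equivalent; witness: a=-5, b=-4


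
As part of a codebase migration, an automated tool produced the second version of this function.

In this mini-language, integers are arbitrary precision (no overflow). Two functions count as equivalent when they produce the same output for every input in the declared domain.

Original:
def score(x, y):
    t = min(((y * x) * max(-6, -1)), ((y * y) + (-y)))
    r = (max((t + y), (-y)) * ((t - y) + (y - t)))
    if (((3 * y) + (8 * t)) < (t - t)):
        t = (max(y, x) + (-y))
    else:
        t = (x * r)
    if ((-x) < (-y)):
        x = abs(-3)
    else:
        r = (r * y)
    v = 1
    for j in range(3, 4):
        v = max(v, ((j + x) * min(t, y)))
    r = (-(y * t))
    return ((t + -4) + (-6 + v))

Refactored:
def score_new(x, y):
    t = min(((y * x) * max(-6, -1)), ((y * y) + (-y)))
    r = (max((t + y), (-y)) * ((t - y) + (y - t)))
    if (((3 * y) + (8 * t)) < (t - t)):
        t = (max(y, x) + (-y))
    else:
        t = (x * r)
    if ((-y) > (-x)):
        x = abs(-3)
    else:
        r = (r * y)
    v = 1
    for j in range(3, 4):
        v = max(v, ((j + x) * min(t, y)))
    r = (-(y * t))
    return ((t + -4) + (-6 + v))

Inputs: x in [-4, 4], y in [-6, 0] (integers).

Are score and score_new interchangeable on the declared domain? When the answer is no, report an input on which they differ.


Although comparison usage differs, 63/63 inputs agree.
verdict: equivalent


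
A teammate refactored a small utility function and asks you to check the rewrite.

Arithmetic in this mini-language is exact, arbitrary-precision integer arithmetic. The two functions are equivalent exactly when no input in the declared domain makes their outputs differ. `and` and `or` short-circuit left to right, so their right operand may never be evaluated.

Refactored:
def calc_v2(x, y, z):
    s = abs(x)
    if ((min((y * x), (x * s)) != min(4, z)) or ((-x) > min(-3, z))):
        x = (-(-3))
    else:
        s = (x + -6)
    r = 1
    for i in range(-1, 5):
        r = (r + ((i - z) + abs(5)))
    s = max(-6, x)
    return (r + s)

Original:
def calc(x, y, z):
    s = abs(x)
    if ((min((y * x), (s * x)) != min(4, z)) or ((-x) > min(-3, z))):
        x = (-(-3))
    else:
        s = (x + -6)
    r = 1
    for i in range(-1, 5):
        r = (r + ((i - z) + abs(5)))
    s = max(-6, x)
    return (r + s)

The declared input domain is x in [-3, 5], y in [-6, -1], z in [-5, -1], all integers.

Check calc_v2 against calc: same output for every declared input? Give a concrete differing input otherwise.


Equivalent — the differences include same computation, different form, yet no declared input distinguishes the two.
One worked example (x=4, y=-5, z=-1) — calc: s becomes 4; next ((min((y * x), (s * x)) != min(4, z)) or ((-x) > min(-3, z))) evaluates to true; next x becomes 3; next r becomes 1; next at i=-1:; next r becomes 6; next at i=0:; next r becomes 12; next at i=1:; next r becomes 19; next at i=2:; next r becomes 27; next at i=3:; next r becomes 36; next at i=4:; next r becomes 46; next s becomes 3; next final value 49; calc_v2: s becomes 4; next ((min((y * x), (x * s)) != min(4, z)) or ((-x) > min(-3, z))) evaluates to true; next x becomes 3; next r becomes 1; next at i=-1:; next r becomes 6; next at i=0:; next r becomes 12; next at i=1:; next r becomes 19; next at i=2:; next r becomes 27; next at i=3:; next r becomes 36; next at i=4:; next r becomes 46; next s becomes 3; next final value 49; agreement on 49.
Every one of the 270 inputs gives matching results.
verdict: equivalent


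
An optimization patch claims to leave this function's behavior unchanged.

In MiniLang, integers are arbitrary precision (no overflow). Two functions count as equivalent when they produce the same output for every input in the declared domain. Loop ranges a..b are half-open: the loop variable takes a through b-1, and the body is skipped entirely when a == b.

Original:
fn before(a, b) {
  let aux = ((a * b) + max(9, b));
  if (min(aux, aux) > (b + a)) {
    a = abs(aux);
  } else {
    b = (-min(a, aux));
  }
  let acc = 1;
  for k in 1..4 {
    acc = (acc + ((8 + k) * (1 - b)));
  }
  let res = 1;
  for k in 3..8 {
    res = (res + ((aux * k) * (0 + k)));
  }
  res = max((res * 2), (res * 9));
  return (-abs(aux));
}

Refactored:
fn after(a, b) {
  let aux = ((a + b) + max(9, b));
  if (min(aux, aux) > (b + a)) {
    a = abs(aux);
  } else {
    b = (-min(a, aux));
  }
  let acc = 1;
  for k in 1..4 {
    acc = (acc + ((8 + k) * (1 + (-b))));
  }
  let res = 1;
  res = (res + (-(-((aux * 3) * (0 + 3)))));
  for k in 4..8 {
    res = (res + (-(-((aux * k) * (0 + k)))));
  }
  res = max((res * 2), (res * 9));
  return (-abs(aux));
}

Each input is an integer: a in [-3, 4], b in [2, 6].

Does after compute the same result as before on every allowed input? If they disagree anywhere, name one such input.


There is a counterexample at a=-3, b=2: -3 on one side, -8 on the other.
before: aux=3, then (min(aux, aux) > (b + a)) is true, then a=3, then acc=1, then (k=1), then acc=-8, then (k=2), then acc=-18, then (k=3), then acc=-29, then res=1, then (k=3), then res=28, then (k=4), then res=76, then (k=5), then res=151, then (k=6), then res=259, then (k=7), then res=406, then res=3654, then returns -3
after: aux=8, then (min(aux, aux) > (b + a)) is true, then a=8, then acc=1, then (k=1), then acc=-8, then (k=2), then acc=-18, then (k=3), then acc=-29, then res=1, then res=73, then (k=4), then res=201, then (k=5), then res=401, then (k=6), then res=689, then (k=7), then res=1081, then res=9729, then returns -8
verdict: not equivalent; witness: a=-3, b=2


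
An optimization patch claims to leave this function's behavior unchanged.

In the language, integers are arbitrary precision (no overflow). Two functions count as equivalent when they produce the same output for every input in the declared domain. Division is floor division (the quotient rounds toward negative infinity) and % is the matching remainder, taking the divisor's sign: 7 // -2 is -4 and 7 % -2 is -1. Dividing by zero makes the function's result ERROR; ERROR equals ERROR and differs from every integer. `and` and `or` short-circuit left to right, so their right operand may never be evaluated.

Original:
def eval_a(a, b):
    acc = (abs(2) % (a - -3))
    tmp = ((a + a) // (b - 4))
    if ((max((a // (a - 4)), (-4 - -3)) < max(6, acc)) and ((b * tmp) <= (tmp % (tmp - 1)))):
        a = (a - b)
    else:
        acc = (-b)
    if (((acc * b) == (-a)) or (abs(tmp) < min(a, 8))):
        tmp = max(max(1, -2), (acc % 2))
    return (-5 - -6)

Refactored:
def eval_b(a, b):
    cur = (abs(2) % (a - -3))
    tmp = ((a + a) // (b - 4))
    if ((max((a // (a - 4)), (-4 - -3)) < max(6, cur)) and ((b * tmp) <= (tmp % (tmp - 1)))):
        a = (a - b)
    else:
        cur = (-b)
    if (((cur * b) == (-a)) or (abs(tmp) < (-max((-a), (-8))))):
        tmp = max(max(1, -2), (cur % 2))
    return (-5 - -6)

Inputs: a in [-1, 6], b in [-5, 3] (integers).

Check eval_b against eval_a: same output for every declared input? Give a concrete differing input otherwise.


Behavior is preserved: although local variable names differ; min/max/abs usage differs, the outputs never diverge.
One worked example (a=6, b=-2) — eval_a: acc becomes 2; next tmp becomes -2; next ((max((a // (a - 4)), (-4 - -3)) < max(6, acc)) and ((b * tmp) <= (tmp % (tmp - 1)))) evaluates to false; next acc becomes 2; next (((acc * b) == (-a)) or (abs(tmp) < min(a, 8))) evaluates to true; next tmp becomes 1; next final value 1; eval_b: cur becomes 2; next tmp becomes -2; next ((max((a // (a - 4)), (-4 - -3)) < max(6, cur)) and ((b * tmp) <= (tmp % (tmp - 1)))) evaluates to false; next cur becomes 2; next (((cur * b) == (-a)) or (abs(tmp) < (-max((-a), (-8))))) evaluates to true; next tmp becomes 1; next final value 1; agreement on 1.
Sweeping the whole domain (72 inputs) finds no disagreement.
verdict: equivalent
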